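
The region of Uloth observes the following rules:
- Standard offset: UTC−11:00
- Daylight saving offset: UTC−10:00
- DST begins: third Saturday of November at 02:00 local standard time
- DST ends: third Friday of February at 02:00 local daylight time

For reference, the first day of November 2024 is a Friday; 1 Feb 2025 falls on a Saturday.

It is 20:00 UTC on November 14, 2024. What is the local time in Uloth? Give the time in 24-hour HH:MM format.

1 November 2024 is a Friday, so the first Saturday is November 2 and the third is November 16.
1 February 2025 is a Saturday, so the first Friday is February 7 and the third is February 21.
At the standard offset (UTC−11:00), 20:00 UTC − 11h = 09:00 Uloth standard time.
The standard-time date in Uloth, November 14, 2024, is outside the daylight-saving period (16 November 2024 – 21 February 2025), so Uloth is on standard time, UTC−11:00.
20:00 UTC − 11h = 09:00 local.

09:00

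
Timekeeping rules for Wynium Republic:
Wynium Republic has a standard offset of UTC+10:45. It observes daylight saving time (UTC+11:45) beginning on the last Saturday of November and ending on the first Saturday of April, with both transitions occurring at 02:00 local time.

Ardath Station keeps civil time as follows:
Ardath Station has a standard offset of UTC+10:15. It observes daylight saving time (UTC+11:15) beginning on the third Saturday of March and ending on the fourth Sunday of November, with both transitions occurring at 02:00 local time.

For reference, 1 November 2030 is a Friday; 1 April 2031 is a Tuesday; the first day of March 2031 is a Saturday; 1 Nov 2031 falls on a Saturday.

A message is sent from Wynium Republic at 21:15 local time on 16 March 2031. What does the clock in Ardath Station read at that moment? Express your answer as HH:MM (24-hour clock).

1 November 2030 is a Friday, so Saturdays fall on 2, 9, 16, 23, 30; the last is November 30.
1 April 2031 is a Tuesday, so the first Saturday is April 5.
Daylight saving runs 30 November 2030 – 5 April 2031; 16 March 2031 is inside that window, so Wynium Republic is at UTC+11:45.
21:15 Wynium Republic − 11h45m = 09:30 UTC.
1 March 2031 is a Saturday, so the first Saturday is March 1 and the third is March 15.
1 November 2031 is a Saturday, so the first Sunday is November 2 and the fourth is November 23.
At the standard offset (UTC+10:15), 09:30 UTC + 10h15m = 19:45 Ardath Station standard time.
The standard-time date in Ardath Station, 16 March 2031, lies within the daylight-saving period (15 March – 23 November), so Ardath Station is on daylight time, UTC+11:15.
09:30 UTC + 11h15m = 20:45 Ardath Station.

20:45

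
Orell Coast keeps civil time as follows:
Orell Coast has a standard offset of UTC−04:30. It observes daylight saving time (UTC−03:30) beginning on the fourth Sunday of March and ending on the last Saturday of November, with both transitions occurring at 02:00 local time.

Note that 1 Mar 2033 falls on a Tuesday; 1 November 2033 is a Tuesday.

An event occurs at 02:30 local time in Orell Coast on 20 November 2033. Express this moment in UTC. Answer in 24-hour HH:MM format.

1 March 2033 is a Tuesday, so the first Sunday is March 6 and the fourth is March 27.
1 November 2033 is a Tuesday, so Saturdays fall on 5, 12, 19, 26; the last is November 26.
20 November 2033 lies within the daylight-saving period (27 March – 26 November), so Orell Coast is on daylight time, UTC−03:30.
02:30 local + 3h30m = 06:00 UTC.

06:00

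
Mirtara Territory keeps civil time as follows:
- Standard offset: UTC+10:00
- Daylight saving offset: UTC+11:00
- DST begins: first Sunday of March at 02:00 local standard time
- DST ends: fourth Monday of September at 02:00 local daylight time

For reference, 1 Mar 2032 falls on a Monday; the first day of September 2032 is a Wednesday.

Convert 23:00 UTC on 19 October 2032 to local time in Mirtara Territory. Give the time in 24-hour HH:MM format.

09:00

1 March 2032 is a Monday, so the first Sunday is March 7.
1 September 2032 is a Wednesday, so the first Monday is September 6 and the fourth is September 27.
At the standard offset (UTC+10:00), 23:00 UTC + 10h = 09:00 Mirtara Territory standard time (rolling into the next day, 20 October 2032).
The standard-time date in Mirtara Territory, 20 October 2032, does not fall between 7 March and 27 September, so daylight saving is not in effect and Mirtara Territory is at UTC+10:00.
23:00 UTC + 10h = 09:00 local (rolling into the next day, 20 October 2032).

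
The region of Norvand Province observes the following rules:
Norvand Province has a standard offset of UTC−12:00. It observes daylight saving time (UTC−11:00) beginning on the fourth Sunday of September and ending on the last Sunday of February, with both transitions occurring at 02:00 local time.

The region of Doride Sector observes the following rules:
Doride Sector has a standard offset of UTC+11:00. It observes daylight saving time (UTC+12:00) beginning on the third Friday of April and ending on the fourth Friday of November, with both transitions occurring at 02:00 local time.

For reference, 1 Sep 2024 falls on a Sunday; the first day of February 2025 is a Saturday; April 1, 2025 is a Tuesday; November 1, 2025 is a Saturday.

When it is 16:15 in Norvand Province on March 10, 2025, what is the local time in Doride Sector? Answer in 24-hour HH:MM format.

1 September 2024 is a Sunday, so the first Sunday is September 1 and the fourth is September 22.
1 February 2025 is a Saturday, so Sundays fall on 2, 9, 16, 23; the last is February 23.
March 10, 2025 does not fall between 22 September 2024 and 23 February 2025, so daylight saving is not in effect and Norvand Province is at UTC−12:00.
16:15 Norvand Province + 12h = 04:15 UTC (rolling into the next day, 11 March 2025).
1 April 2025 is a Tuesday, so the first Friday is April 4 and the third is April 18.
1 November 2025 is a Saturday, so the first Friday is November 7 and the fourth is November 28.
At the standard offset (UTC+11:00), 04:15 UTC + 11h = 15:15 Doride Sector standard time.
The standard-time date in Doride Sector, March 11, 2025, does not fall between 18 April and 28 November, so daylight saving is not in effect and Doride Sector is at UTC+11:00.
04:15 UTC + 11h = 15:15 Doride Sector.

15:15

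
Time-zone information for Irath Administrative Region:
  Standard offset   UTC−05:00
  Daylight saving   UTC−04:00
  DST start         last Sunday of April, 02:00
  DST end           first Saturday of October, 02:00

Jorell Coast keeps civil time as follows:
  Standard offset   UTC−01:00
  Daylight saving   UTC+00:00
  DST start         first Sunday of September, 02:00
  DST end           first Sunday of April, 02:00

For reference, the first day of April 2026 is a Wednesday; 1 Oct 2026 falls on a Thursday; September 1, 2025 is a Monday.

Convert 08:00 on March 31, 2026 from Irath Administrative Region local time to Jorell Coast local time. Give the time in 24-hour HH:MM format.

1 April 2026 is a Wednesday, so Sundays fall on 5, 12, 19, 26; the last is April 26.
1 October 2026 is a Thursday, so the first Saturday is October 3.
Daylight saving runs 26 April – 3 October; March 31, 2026 is outside that window, so Irath Administrative Region is on standard time at UTC−05:00.
08:00 Irath Administrative Region + 5h = 13:00 UTC.
1 September 2025 is a Monday, so the first Sunday is September 7.
1 April 2026 is a Wednesday, so the first Sunday is April 5.
At the standard offset (UTC−01:00), 13:00 UTC − 1h = 12:00 Jorell Coast standard time.
The standard-time date in Jorell Coast, March 31, 2026, falls between 7 September 2025 and 5 April 2026, so daylight saving is in effect and Jorell Coast is at UTC+00:00.
13:00 UTC + 0h = 13:00 Jorell Coast.

13:00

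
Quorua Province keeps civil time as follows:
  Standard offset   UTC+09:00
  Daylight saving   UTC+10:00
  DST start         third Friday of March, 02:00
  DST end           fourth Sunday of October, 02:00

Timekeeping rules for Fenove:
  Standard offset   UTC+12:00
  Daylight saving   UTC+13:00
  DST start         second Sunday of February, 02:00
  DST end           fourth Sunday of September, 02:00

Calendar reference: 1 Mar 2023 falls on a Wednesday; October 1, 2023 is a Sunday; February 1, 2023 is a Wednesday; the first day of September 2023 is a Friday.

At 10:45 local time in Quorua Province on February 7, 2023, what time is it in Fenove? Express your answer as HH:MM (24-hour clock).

13:45

1 March 2023 is a Wednesday, so the first Friday is March 3 and the third is March 17.
1 October 2023 is a Sunday, so the first Sunday is October 1 and the fourth is October 22.
February 7, 2023 is outside the daylight-saving period (17 March – 22 October), so Quorua Province is on standard time, UTC+09:00.
10:45 Quorua Province − 9h = 01:45 UTC.
1 February 2023 is a Wednesday, so the first Sunday is February 5 and the second is February 12.
1 September 2023 is a Friday, so the first Sunday is September 3 and the fourth is September 24.
At the standard offset (UTC+12:00), 01:45 UTC + 12h = 13:45 Fenove standard time.
The standard-time date in Fenove, February 7, 2023, is outside the daylight-saving period (12 February – 24 September), so Fenove is on standard time, UTC+12:00.
01:45 UTC + 12h = 13:45 Fenove.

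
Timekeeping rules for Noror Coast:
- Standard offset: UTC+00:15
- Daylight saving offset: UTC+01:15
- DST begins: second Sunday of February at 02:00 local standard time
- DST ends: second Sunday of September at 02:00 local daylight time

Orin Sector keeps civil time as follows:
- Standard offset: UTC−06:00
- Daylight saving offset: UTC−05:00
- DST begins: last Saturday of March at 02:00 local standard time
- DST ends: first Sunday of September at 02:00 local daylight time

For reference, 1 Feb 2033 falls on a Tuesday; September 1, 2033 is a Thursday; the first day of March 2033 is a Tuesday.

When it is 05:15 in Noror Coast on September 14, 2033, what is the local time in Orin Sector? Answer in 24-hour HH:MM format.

23:00

1 February 2033 is a Tuesday, so the first Sunday is February 6 and the second is February 13.
1 September 2033 is a Thursday, so the first Sunday is September 4 and the second is September 11.
Daylight saving runs 13 February – 11 September; September 14, 2033 is outside that window, so Noror Coast is on standard time at UTC+00:15.
05:15 Noror Coast − 0h15m = 05:00 UTC.
1 March 2033 is a Tuesday, so Saturdays fall on 5, 12, 19, 26; the last is March 26.
1 September 2033 is a Thursday, so the first Sunday is September 4.
At the standard offset (UTC−06:00), 05:00 UTC − 6h = 23:00 Orin Sector standard time (rolling into the previous day, 13 September 2033).
The standard-time date in Orin Sector, September 13, 2033, is outside the daylight-saving period (26 March – 4 September), so Orin Sector is on standard time, UTC−06:00.
05:00 UTC − 6h = 23:00 Orin Sector (rolling into the previous day, 13 September 2033).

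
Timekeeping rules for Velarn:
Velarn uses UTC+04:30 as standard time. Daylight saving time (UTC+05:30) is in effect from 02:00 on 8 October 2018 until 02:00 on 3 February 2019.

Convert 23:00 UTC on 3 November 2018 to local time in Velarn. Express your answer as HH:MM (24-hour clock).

At the standard offset (UTC+04:30), 23:00 UTC + 4h30m = 03:30 Velarn standard time (rolling into the next day, 4 November 2018).
Daylight saving runs 8 October 2018 – 3 February 2019; the standard-time date in Velarn, 4 November 2018, is inside that window, so Velarn is at UTC+05:30.
23:00 UTC + 5h30m = 04:30 local (rolling into the next day, 4 November 2018).

04:30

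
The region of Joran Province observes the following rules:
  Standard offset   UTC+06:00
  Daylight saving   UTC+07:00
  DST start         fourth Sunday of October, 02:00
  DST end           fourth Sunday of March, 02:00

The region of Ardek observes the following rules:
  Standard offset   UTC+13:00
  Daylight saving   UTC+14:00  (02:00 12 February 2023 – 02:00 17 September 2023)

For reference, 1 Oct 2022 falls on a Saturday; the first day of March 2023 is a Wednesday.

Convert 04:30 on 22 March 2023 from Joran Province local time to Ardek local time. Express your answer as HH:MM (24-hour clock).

11:30

1 October 2022 is a Saturday, so the first Sunday is October 2 and the fourth is October 23.
1 March 2023 is a Wednesday, so the first Sunday is March 5 and the fourth is March 26.
Daylight saving runs 23 October 2022 – 26 March 2023; 22 March 2023 is inside that window, so Joran Province is at UTC+07:00.
04:30 Joran Province − 7h = 21:30 UTC (rolling into the previous day, 21 March 2023).
At the standard offset (UTC+13:00), 21:30 UTC + 13h = 10:30 Ardek standard time (rolling into the next day, 22 March 2023).
Daylight saving runs 12 February – 17 September; the standard-time date in Ardek, 22 March 2023, is inside that window, so Ardek is at UTC+14:00.
21:30 UTC + 14h = 11:30 Ardek (rolling into the next day, 22 March 2023).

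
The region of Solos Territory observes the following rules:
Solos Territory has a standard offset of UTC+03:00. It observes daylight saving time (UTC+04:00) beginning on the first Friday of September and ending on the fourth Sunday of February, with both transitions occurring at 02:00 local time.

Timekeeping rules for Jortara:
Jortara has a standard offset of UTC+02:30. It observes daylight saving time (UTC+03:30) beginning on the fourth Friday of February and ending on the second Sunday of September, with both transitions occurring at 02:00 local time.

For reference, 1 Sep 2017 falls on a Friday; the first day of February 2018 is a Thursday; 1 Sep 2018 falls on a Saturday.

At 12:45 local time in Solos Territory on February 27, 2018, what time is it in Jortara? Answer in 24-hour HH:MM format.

13:15

1 September 2017 is a Friday, so the first Friday is September 1.
1 February 2018 is a Thursday, so the first Sunday is February 4 and the fourth is February 25.
February 27, 2018 is outside the daylight-saving period (1 September 2017 – 25 February 2018), so Solos Territory is on standard time, UTC+03:00.
12:45 Solos Territory − 3h = 09:45 UTC.
1 February 2018 is a Thursday, so the first Friday is February 2 and the fourth is February 23.
1 September 2018 is a Saturday, so the first Sunday is September 2 and the second is September 9.
At the standard offset (UTC+02:30), 09:45 UTC + 2h30m = 12:15 Jortara standard time.
The standard-time date in Jortara, February 27, 2018, lies within the daylight-saving period (23 February – 9 September), so Jortara is on daylight time, UTC+03:30.
09:45 UTC + 3h30m = 13:15 Jortara.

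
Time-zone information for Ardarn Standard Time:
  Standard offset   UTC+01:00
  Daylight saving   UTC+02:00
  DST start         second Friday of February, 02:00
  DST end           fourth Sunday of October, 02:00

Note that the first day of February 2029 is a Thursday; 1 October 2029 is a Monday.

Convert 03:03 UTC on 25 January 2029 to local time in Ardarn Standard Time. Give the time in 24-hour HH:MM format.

04:03

1 February 2029 is a Thursday, so the first Friday is February 2 and the second is February 9.
1 October 2029 is a Monday, so the first Sunday is October 7 and the fourth is October 28.
At the standard offset (UTC+01:00), 03:03 UTC + 1h = 04:03 Ardarn Standard Time standard time.
Daylight saving runs 9 February – 28 October; the standard-time date in Ardarn Standard Time, 25 January 2029, is outside that window, so Ardarn Standard Time is on standard time at UTC+01:00.
03:03 UTC + 1h = 04:03 local.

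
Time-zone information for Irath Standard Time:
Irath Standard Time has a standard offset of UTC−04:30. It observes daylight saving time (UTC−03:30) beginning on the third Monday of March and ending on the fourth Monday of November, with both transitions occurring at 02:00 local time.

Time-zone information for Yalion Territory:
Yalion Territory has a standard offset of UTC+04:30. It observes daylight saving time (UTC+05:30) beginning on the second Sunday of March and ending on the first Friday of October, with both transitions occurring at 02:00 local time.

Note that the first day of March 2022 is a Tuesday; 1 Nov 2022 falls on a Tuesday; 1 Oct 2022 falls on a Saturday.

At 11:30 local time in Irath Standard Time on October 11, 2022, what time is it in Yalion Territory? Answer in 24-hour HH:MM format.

1 March 2022 is a Tuesday, so the first Monday is March 7 and the third is March 21.
1 November 2022 is a Tuesday, so the first Monday is November 7 and the fourth is November 28.
October 11, 2022 lies within the daylight-saving period (21 March – 28 November), so Irath Standard Time is on daylight time, UTC−03:30.
11:30 Irath Standard Time + 3h30m = 15:00 UTC.
1 March 2022 is a Tuesday, so the first Sunday is March 6 and the second is March 13.
1 October 2022 is a Saturday, so the first Friday is October 7.
At the standard offset (UTC+04:30), 15:00 UTC + 4h30m = 19:30 Yalion Territory standard time.
The standard-time date in Yalion Territory, October 11, 2022, is outside the daylight-saving period (13 March – 7 October), so Yalion Territory is on standard time, UTC+04:30.
15:00 UTC + 4h30m = 19:30 Yalion Territory.

19:30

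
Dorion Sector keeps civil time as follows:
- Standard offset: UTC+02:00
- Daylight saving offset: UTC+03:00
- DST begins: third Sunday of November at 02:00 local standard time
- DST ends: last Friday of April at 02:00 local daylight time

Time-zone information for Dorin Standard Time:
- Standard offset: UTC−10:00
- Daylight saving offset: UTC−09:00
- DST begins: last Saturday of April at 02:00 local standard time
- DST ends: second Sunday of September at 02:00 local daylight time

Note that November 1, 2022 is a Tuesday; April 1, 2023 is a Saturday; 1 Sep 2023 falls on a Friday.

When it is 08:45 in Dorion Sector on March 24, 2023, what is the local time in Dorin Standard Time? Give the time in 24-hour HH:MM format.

1 November 2022 is a Tuesday, so the first Sunday is November 6 and the third is November 20.
1 April 2023 is a Saturday, so Fridays fall on 7, 14, 21, 28; the last is April 28.
Daylight saving runs 20 November 2022 – 28 April 2023; March 24, 2023 is inside that window, so Dorion Sector is at UTC+03:00.
08:45 Dorion Sector − 3h = 05:45 UTC.
1 April 2023 is a Saturday, so Saturdays fall on 1, 8, 15, 22, 29; the last is April 29.
1 September 2023 is a Friday, so the first Sunday is September 3 and the second is September 10.
At the standard offset (UTC−10:00), 05:45 UTC − 10h = 19:45 Dorin Standard Time standard time (rolling into the previous day, 23 March 2023).
The standard-time date in Dorin Standard Time, March 23, 2023, is outside the daylight-saving period (29 April – 10 September), so Dorin Standard Time is on standard time, UTC−10:00.
05:45 UTC − 10h = 19:45 Dorin Standard Time (rolling into the previous day, 23 March 2023).

19:45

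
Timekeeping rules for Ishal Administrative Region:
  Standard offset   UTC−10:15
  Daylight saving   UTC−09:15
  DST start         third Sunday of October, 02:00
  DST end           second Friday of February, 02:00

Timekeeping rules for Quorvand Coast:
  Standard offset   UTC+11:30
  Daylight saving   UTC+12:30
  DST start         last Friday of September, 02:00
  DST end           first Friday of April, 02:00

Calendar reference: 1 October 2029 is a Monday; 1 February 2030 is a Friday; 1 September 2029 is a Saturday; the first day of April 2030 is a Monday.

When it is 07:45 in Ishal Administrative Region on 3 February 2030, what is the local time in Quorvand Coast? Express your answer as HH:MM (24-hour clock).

05:30

1 October 2029 is a Monday, so the first Sunday is October 7 and the third is October 21.
1 February 2030 is a Friday, so the first Friday is February 1 and the second is February 8.
Daylight saving runs 21 October 2029 – 8 February 2030; 3 February 2030 is inside that window, so Ishal Administrative Region is at UTC−09:15.
07:45 Ishal Administrative Region + 9h15m = 17:00 UTC.
1 September 2029 is a Saturday, so Fridays fall on 7, 14, 21, 28; the last is September 28.
1 April 2030 is a Monday, so the first Friday is April 5.
At the standard offset (UTC+11:30), 17:00 UTC + 11h30m = 04:30 Quorvand Coast standard time (rolling into the next day, 4 February 2030).
The standard-time date in Quorvand Coast, 4 February 2030, falls between 28 September 2029 and 5 April 2030, so daylight saving is in effect and Quorvand Coast is at UTC+12:30.
17:00 UTC + 12h30m = 05:30 Quorvand Coast (rolling into the next day, 4 February 2030).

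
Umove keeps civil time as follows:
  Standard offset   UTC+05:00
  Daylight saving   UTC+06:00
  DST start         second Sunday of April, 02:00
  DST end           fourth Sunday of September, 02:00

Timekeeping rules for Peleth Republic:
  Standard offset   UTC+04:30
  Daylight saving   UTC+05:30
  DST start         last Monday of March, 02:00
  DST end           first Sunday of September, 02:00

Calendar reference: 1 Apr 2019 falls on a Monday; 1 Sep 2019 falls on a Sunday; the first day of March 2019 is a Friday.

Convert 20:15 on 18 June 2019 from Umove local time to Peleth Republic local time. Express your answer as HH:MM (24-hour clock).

1 April 2019 is a Monday, so the first Sunday is April 7 and the second is April 14.
1 September 2019 is a Sunday, so the first Sunday is September 1 and the fourth is September 22.
18 June 2019 lies within the daylight-saving period (14 April – 22 September), so Umove is on daylight time, UTC+06:00.
20:15 Umove − 6h = 14:15 UTC.
1 March 2019 is a Friday, so Mondays fall on 4, 11, 18, 25; the last is March 25.
1 September 2019 is a Sunday, so the first Sunday is September 1.
At the standard offset (UTC+04:30), 14:15 UTC + 4h30m = 18:45 Peleth Republic standard time.
Daylight saving runs 25 March – 1 September; the standard-time date in Peleth Republic, 18 June 2019, is inside that window, so Peleth Republic is at UTC+05:30.
14:15 UTC + 5h30m = 19:45 Peleth Republic.

19:45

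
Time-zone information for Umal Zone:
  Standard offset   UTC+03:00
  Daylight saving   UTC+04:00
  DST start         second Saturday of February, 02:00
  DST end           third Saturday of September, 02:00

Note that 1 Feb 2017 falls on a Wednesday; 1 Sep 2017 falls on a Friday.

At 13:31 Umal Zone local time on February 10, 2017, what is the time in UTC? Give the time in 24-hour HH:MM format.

1 February 2017 is a Wednesday, so the first Saturday is February 4 and the second is February 11.
1 September 2017 is a Friday, so the first Saturday is September 2 and the third is September 16.
February 10, 2017 does not fall between 11 February and 16 September, so daylight saving is not in effect and Umal Zone is at UTC+03:00.
13:31 local − 3h = 10:31 UTC.

10:31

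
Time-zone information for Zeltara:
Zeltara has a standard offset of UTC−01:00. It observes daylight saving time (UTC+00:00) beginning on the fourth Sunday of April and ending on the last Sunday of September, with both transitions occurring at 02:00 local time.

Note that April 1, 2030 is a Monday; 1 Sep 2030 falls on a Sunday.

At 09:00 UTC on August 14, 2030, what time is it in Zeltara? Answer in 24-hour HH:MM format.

09:00

1 April 2030 is a Monday, so the first Sunday is April 7 and the fourth is April 28.
1 September 2030 is a Sunday, so Sundays fall on 1, 8, 15, 22, 29; the last is September 29.
At the standard offset (UTC−01:00), 09:00 UTC − 1h = 08:00 Zeltara standard time.
The standard-time date in Zeltara, August 14, 2030, falls between 28 April and 29 September, so daylight saving is in effect and Zeltara is at UTC+00:00.
09:00 UTC + 0h = 09:00 local.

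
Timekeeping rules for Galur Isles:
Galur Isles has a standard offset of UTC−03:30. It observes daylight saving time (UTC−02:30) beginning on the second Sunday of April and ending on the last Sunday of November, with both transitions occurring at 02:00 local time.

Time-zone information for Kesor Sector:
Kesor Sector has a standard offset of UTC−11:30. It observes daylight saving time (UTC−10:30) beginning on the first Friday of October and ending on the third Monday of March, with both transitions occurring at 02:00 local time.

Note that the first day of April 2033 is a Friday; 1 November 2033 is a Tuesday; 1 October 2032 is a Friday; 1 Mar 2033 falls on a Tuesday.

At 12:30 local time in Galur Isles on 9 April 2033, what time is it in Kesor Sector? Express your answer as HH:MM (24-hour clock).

04:30

1 April 2033 is a Friday, so the first Sunday is April 3 and the second is April 10.
1 November 2033 is a Tuesday, so Sundays fall on 6, 13, 20, 27; the last is November 27.
9 April 2033 is outside the daylight-saving period (10 April – 27 November), so Galur Isles is on standard time, UTC−03:30.
12:30 Galur Isles + 3h30m = 16:00 UTC.
1 October 2032 is a Friday, so the first Friday is October 1.
1 March 2033 is a Tuesday, so the first Monday is March 7 and the third is March 21.
At the standard offset (UTC−11:30), 16:00 UTC − 11h30m = 04:30 Kesor Sector standard time.
The standard-time date in Kesor Sector, 9 April 2033, is outside the daylight-saving period (1 October 2032 – 21 March 2033), so Kesor Sector is on standard time, UTC−11:30.
16:00 UTC − 11h30m = 04:30 Kesor Sector.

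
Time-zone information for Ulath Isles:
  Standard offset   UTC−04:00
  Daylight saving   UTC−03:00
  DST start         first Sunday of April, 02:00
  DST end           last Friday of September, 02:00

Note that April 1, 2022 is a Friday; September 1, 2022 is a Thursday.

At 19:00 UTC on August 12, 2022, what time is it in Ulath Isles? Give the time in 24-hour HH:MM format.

1 April 2022 is a Friday, so the first Sunday is April 3.
1 September 2022 is a Thursday, so Fridays fall on 2, 9, 16, 23, 30; the last is September 30.
At the standard offset (UTC−04:00), 19:00 UTC − 4h = 15:00 Ulath Isles standard time.
The standard-time date in Ulath Isles, August 12, 2022, falls between 3 April and 30 September, so daylight saving is in effect and Ulath Isles is at UTC−03:00.
19:00 UTC − 3h = 16:00 local.

16:00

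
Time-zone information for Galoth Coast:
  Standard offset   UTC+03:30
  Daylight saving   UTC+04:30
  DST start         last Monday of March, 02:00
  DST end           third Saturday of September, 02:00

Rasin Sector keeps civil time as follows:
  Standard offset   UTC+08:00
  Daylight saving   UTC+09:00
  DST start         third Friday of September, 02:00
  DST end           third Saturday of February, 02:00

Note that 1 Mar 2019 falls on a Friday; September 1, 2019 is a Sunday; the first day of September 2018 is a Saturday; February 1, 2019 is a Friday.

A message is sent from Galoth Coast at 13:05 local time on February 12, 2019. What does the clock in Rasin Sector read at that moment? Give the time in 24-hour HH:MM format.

1 March 2019 is a Friday, so Mondays fall on 4, 11, 18, 25; the last is March 25.
1 September 2019 is a Sunday, so the first Saturday is September 7 and the third is September 21.
Daylight saving runs 25 March – 21 September; February 12, 2019 is outside that window, so Galoth Coast is on standard time at UTC+03:30.
13:05 Galoth Coast − 3h30m = 09:35 UTC.
1 September 2018 is a Saturday, so the first Friday is September 7 and the third is September 21.
1 February 2019 is a Friday, so the first Saturday is February 2 and the third is February 16.
At the standard offset (UTC+08:00), 09:35 UTC + 8h = 17:35 Rasin Sector standard time.
The standard-time date in Rasin Sector, February 12, 2019, falls between 21 September 2018 and 16 February 2019, so daylight saving is in effect and Rasin Sector is at UTC+09:00.
09:35 UTC + 9h = 18:35 Rasin Sector.

18:35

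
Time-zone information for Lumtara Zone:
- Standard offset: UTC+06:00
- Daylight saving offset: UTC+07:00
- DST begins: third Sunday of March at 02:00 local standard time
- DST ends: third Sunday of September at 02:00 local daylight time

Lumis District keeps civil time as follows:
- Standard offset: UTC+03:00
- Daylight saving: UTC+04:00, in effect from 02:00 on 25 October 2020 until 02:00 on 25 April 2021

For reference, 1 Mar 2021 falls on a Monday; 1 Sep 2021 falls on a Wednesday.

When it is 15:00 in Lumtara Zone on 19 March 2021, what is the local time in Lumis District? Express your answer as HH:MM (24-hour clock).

1 March 2021 is a Monday, so the first Sunday is March 7 and the third is March 21.
1 September 2021 is a Wednesday, so the first Sunday is September 5 and the third is September 19.
Daylight saving runs 21 March – 19 September; 19 March 2021 is outside that window, so Lumtara Zone is on standard time at UTC+06:00.
15:00 Lumtara Zone − 6h = 09:00 UTC.
At the standard offset (UTC+03:00), 09:00 UTC + 3h = 12:00 Lumis District standard time.
The standard-time date in Lumis District, 19 March 2021, lies within the daylight-saving period (25 October 2020 – 25 April 2021), so Lumis District is on daylight time, UTC+04:00.
09:00 UTC + 4h = 13:00 Lumis District.

13:00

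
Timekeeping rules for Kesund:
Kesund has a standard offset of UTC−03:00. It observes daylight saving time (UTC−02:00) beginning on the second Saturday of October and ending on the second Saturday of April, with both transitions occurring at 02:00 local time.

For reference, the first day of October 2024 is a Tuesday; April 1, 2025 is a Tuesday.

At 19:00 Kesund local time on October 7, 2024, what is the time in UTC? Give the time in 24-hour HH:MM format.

22:00

1 October 2024 is a Tuesday, so the first Saturday is October 5 and the second is October 12.
1 April 2025 is a Tuesday, so the first Saturday is April 5 and the second is April 12.
October 7, 2024 does not fall between 12 October 2024 and 12 April 2025, so daylight saving is not in effect and Kesund is at UTC−03:00.
19:00 local + 3h = 22:00 UTC.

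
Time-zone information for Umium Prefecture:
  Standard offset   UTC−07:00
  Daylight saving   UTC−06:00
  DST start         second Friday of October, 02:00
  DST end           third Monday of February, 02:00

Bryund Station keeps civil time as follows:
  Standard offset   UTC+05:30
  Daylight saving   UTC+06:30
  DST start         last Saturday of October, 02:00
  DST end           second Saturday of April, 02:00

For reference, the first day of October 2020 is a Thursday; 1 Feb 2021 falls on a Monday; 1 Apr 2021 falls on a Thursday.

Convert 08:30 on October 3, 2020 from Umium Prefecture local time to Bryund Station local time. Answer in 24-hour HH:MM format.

21:00

1 October 2020 is a Thursday, so the first Friday is October 2 and the second is October 9.
1 February 2021 is a Monday, so the first Monday is February 1 and the third is February 15.
October 3, 2020 does not fall between 9 October 2020 and 15 February 2021, so daylight saving is not in effect and Umium Prefecture is at UTC−07:00.
08:30 Umium Prefecture + 7h = 15:30 UTC.
1 October 2020 is a Thursday, so Saturdays fall on 3, 10, 17, 24, 31; the last is October 31.
1 April 2021 is a Thursday, so the first Saturday is April 3 and the second is April 10.
At the standard offset (UTC+05:30), 15:30 UTC + 5h30m = 21:00 Bryund Station standard time.
The standard-time date in Bryund Station, October 3, 2020, is outside the daylight-saving period (31 October 2020 – 10 April 2021), so Bryund Station is on standard time, UTC+05:30.
15:30 UTC + 5h30m = 21:00 Bryund Station.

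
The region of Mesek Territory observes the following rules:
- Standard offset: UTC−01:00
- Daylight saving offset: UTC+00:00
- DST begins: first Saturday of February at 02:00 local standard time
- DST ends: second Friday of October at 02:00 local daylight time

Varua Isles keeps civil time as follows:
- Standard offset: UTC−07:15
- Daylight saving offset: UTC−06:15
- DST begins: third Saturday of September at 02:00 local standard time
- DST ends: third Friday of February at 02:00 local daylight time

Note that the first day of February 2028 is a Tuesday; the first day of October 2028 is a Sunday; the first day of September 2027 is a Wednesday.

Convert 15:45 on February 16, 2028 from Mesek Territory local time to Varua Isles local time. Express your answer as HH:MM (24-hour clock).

09:30

1 February 2028 is a Tuesday, so the first Saturday is February 5.
1 October 2028 is a Sunday, so the first Friday is October 6 and the second is October 13.
Daylight saving runs 5 February – 13 October; February 16, 2028 is inside that window, so Mesek Territory is at UTC+00:00.
15:45 Mesek Territory − 0h = 15:45 UTC.
1 September 2027 is a Wednesday, so the first Saturday is September 4 and the third is September 18.
1 February 2028 is a Tuesday, so the first Friday is February 4 and the third is February 18.
At the standard offset (UTC−07:15), 15:45 UTC − 7h15m = 08:30 Varua Isles standard time.
The standard-time date in Varua Isles, February 16, 2028, falls between 18 September 2027 and 18 February 2028, so daylight saving is in effect and Varua Isles is at UTC−06:15.
15:45 UTC − 6h15m = 09:30 Varua Isles.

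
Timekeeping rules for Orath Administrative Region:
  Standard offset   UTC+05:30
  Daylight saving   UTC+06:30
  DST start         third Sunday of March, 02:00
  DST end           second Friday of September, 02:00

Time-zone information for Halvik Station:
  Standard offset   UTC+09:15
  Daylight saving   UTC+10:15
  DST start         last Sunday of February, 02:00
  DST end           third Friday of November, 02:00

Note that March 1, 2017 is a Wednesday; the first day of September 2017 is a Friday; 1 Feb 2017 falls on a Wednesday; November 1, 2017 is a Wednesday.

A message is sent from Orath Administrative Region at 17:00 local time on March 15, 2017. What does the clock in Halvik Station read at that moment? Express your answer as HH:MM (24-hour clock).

21:45

1 March 2017 is a Wednesday, so the first Sunday is March 5 and the third is March 19.
1 September 2017 is a Friday, so the first Friday is September 1 and the second is September 8.
March 15, 2017 is outside the daylight-saving period (19 March – 8 September), so Orath Administrative Region is on standard time, UTC+05:30.
17:00 Orath Administrative Region − 5h30m = 11:30 UTC.
1 February 2017 is a Wednesday, so Sundays fall on 5, 12, 19, 26; the last is February 26.
1 November 2017 is a Wednesday, so the first Friday is November 3 and the third is November 17.
At the standard offset (UTC+09:15), 11:30 UTC + 9h15m = 20:45 Halvik Station standard time.
Daylight saving runs 26 February – 17 November; the standard-time date in Halvik Station, March 15, 2017, is inside that window, so Halvik Station is at UTC+10:15.
11:30 UTC + 10h15m = 21:45 Halvik Station.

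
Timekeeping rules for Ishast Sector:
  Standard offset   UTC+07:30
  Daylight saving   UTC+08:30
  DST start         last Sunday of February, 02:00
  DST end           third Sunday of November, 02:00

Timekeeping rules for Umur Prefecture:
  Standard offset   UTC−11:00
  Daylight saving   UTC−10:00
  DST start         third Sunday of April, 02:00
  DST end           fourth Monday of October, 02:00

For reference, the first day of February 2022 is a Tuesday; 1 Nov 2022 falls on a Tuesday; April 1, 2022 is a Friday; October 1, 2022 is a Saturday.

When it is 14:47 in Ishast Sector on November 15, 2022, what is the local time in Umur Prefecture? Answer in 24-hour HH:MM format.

19:17

1 February 2022 is a Tuesday, so Sundays fall on 6, 13, 20, 27; the last is February 27.
1 November 2022 is a Tuesday, so the first Sunday is November 6 and the third is November 20.
November 15, 2022 falls between 27 February and 20 November, so daylight saving is in effect and Ishast Sector is at UTC+08:30.
14:47 Ishast Sector − 8h30m = 06:17 UTC.
1 April 2022 is a Friday, so the first Sunday is April 3 and the third is April 17.
1 October 2022 is a Saturday, so the first Monday is October 3 and the fourth is October 24.
At the standard offset (UTC−11:00), 06:17 UTC − 11h = 19:17 Umur Prefecture standard time (rolling into the previous day, 14 November 2022).
Daylight saving runs 17 April – 24 October; the standard-time date in Umur Prefecture, November 14, 2022, is outside that window, so Umur Prefecture is on standard time at UTC−11:00.
06:17 UTC − 11h = 19:17 Umur Prefecture (rolling into the previous day, 14 November 2022).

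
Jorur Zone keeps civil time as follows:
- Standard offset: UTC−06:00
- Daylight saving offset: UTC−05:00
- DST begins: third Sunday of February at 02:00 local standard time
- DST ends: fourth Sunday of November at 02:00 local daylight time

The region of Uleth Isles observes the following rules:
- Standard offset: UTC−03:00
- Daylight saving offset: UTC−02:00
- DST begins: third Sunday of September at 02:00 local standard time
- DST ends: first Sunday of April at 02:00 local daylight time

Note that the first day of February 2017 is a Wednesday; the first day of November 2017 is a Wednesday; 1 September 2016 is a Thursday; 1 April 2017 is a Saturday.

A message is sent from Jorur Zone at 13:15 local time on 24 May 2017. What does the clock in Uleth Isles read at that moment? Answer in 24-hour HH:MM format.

15:15

1 February 2017 is a Wednesday, so the first Sunday is February 5 and the third is February 19.
1 November 2017 is a Wednesday, so the first Sunday is November 5 and the fourth is November 26.
24 May 2017 lies within the daylight-saving period (19 February – 26 November), so Jorur Zone is on daylight time, UTC−05:00.
13:15 Jorur Zone + 5h = 18:15 UTC.
1 September 2016 is a Thursday, so the first Sunday is September 4 and the third is September 18.
1 April 2017 is a Saturday, so the first Sunday is April 2.
At the standard offset (UTC−03:00), 18:15 UTC − 3h = 15:15 Uleth Isles standard time.
Daylight saving runs 18 September 2016 – 2 April 2017; the standard-time date in Uleth Isles, 24 May 2017, is outside that window, so Uleth Isles is on standard time at UTC−03:00.
18:15 UTC − 3h = 15:15 Uleth Isles.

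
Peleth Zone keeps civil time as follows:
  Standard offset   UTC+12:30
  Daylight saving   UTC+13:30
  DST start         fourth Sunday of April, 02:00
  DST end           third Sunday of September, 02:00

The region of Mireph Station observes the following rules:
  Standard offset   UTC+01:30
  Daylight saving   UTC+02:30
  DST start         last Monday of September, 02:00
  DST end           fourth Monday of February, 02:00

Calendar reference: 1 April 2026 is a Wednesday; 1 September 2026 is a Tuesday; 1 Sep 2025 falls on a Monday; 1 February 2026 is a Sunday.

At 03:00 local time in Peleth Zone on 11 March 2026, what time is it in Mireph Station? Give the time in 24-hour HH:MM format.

16:00

1 April 2026 is a Wednesday, so the first Sunday is April 5 and the fourth is April 26.
1 September 2026 is a Tuesday, so the first Sunday is September 6 and the third is September 20.
11 March 2026 does not fall between 26 April and 20 September, so daylight saving is not in effect and Peleth Zone is at UTC+12:30.
03:00 Peleth Zone − 12h30m = 14:30 UTC (rolling into the previous day, 10 March 2026).
1 September 2025 is a Monday, so Mondays fall on 1, 8, 15, 22, 29; the last is September 29.
1 February 2026 is a Sunday, so the first Monday is February 2 and the fourth is February 23.
At the standard offset (UTC+01:30), 14:30 UTC + 1h30m = 16:00 Mireph Station standard time.
The standard-time date in Mireph Station, 10 March 2026, does not fall between 29 September 2025 and 23 February 2026, so daylight saving is not in effect and Mireph Station is at UTC+01:30.
14:30 UTC + 1h30m = 16:00 Mireph Station.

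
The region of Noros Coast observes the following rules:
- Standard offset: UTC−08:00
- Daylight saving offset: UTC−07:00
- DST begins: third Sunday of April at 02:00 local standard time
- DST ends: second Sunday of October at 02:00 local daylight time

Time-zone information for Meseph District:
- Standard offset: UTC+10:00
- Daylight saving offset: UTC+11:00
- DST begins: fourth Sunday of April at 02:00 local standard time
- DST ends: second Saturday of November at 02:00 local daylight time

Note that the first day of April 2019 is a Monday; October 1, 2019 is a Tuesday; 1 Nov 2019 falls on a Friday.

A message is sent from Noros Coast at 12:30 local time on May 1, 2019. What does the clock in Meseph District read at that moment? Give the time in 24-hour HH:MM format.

1 April 2019 is a Monday, so the first Sunday is April 7 and the third is April 21.
1 October 2019 is a Tuesday, so the first Sunday is October 6 and the second is October 13.
Daylight saving runs 21 April – 13 October; May 1, 2019 is inside that window, so Noros Coast is at UTC−07:00.
12:30 Noros Coast + 7h = 19:30 UTC.
1 April 2019 is a Monday, so the first Sunday is April 7 and the fourth is April 28.
1 November 2019 is a Friday, so the first Saturday is November 2 and the second is November 9.
At the standard offset (UTC+10:00), 19:30 UTC + 10h = 05:30 Meseph District standard time (rolling into the next day, 2 May 2019).
The standard-time date in Meseph District, May 2, 2019, falls between 28 April and 9 November, so daylight saving is in effect and Meseph District is at UTC+11:00.
19:30 UTC + 11h = 06:30 Meseph District (rolling into the next day, 2 May 2019).

06:30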